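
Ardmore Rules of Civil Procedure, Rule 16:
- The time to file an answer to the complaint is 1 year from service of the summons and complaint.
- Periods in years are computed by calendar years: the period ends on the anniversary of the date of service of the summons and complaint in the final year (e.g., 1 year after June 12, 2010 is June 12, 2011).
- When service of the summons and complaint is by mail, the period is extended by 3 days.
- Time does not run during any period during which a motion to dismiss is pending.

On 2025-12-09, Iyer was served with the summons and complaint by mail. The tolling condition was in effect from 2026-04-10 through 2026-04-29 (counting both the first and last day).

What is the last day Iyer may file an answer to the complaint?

January 1, 2027

1 year after 2025-12-09 is December 9, 2026.
Service was by mail, adding 3 days: December 9, 2026 + 3 days = December 12, 2026.
From April 10, 2026 through April 29, 2026 inclusive is 20 days; tolling adds 20 days: December 12, 2026 + 20 days = January 1, 2027.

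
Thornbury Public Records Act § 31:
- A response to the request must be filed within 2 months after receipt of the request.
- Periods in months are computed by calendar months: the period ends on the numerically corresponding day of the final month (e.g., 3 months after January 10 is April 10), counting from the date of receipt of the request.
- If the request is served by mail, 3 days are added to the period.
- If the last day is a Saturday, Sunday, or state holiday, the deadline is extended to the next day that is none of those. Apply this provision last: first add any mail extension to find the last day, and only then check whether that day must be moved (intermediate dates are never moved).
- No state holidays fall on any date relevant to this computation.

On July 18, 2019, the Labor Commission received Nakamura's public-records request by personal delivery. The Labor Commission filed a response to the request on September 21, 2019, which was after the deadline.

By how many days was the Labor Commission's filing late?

3 days

2 months after July 18, 2019 is September 18, 2019.
Service was not by mail, so no mail extension applies.
September 18, 2019 is a Wednesday and not a state holiday, so no extension applies.
The deadline is September 18, 2019; from September 18, 2019 to September 21, 2019 is 3 days.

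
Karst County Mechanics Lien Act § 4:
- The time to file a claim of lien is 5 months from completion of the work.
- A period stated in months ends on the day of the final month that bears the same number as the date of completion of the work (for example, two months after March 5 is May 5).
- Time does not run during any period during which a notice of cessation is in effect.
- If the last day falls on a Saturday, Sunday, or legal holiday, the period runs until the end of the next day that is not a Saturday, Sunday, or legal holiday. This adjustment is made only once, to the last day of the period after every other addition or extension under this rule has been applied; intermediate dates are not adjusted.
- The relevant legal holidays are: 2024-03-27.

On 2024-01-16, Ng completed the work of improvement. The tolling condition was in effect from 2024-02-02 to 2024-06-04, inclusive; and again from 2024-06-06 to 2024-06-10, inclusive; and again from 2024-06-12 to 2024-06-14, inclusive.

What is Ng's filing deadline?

5 months after 2024-01-16 is June 16, 2024.
From February 2, 2024 through June 4, 2024 inclusive is 124 days; tolling adds 124 days: June 16, 2024 + 124 days = October 18, 2024.
From June 6, 2024 through June 10, 2024 inclusive is 5 days; tolling adds 5 days: October 18, 2024 + 5 days = October 23, 2024.
From June 12, 2024 through June 14, 2024 inclusive is 3 days; tolling adds 3 days: October 23, 2024 + 3 days = October 26, 2024.
October 26, 2024 is Saturday; October 27, 2024 is Sunday. The next qualifying day is October 28, 2024.

October 28, 2024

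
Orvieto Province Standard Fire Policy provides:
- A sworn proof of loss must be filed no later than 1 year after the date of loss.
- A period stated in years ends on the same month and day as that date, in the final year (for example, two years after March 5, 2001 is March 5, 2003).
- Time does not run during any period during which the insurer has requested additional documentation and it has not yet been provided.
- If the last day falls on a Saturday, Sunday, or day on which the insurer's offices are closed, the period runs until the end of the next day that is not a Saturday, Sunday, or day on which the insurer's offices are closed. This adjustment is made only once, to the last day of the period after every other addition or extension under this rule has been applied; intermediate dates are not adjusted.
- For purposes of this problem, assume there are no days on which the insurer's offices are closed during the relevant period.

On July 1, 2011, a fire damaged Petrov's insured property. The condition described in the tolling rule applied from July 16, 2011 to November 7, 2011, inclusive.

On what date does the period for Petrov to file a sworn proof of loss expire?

1 year after July 1, 2011 is July 1, 2012.
From July 16, 2011 through November 7, 2011 inclusive is 115 days; tolling adds 115 days: July 1, 2012 + 115 days = October 24, 2012.
October 24, 2012 is a Wednesday and not a day on which the insurer's offices are closed, so no extension applies.

October 24, 2012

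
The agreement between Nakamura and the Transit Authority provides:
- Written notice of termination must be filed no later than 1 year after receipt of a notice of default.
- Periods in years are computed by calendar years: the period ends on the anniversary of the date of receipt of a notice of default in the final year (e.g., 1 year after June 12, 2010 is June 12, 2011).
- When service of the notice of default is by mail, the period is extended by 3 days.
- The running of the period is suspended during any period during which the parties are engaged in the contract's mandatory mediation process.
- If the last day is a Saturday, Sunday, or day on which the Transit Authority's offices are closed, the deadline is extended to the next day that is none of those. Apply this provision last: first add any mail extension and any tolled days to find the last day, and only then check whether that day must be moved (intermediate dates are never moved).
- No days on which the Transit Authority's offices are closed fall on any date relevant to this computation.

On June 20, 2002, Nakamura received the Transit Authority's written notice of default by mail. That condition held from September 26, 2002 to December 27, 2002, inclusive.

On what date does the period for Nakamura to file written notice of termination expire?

September 24, 2003

1 year after June 20, 2002 is June 20, 2003.
Service was by mail, adding 3 days: June 20, 2003 + 3 days = June 23, 2003.
From September 26, 2002 through December 27, 2002 inclusive is 93 days; tolling adds 93 days: June 23, 2003 + 93 days = September 24, 2003.
September 24, 2003 is a Wednesday and not a day on which the Transit Authority's offices are closed, so no extension applies.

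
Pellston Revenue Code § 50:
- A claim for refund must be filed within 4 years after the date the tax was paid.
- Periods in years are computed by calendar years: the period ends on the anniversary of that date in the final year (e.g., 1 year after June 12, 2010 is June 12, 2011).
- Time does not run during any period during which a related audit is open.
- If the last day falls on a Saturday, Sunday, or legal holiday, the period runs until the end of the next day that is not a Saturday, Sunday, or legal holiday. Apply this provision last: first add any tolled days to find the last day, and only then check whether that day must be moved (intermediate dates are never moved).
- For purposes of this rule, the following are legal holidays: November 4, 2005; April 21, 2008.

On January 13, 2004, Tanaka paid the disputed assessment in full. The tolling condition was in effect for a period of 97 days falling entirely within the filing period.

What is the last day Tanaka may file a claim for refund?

4 years after January 13, 2004 is January 13, 2008.
Tolling adds 97 days: January 13, 2008 + 97 days = April 19, 2008.
April 19, 2008 is Saturday; April 20, 2008 is Sunday; April 21, 2008 is a listed holiday. The next qualifying day is April 22, 2008.

April 22, 2008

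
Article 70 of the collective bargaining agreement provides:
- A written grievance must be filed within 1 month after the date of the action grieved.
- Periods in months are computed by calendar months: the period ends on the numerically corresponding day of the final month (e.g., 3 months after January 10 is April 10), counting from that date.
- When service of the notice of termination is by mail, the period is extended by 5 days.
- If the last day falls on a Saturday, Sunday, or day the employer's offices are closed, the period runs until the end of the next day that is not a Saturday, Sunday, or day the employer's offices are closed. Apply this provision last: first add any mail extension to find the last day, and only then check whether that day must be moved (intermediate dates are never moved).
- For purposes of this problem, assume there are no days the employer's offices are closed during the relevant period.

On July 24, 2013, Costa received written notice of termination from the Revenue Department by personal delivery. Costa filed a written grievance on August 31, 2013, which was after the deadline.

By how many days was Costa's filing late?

5 days

1 month after July 24, 2013 is August 24, 2013.
Service was not by mail, so no mail extension applies.
August 24, 2013 is Saturday; August 25, 2013 is Sunday. The next qualifying day is August 26, 2013.
The deadline is August 26, 2013; from August 26, 2013 to August 31, 2013 is 5 days.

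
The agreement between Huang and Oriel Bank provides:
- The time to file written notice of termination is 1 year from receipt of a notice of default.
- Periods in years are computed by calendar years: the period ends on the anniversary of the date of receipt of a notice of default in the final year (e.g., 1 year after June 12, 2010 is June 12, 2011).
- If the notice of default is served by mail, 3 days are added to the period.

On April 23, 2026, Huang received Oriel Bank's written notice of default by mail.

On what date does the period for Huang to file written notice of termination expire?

1 year after April 23, 2026 is April 23, 2027.
Service was by mail, adding 3 days: April 23, 2027 + 3 days = April 26, 2027.

April 26, 2027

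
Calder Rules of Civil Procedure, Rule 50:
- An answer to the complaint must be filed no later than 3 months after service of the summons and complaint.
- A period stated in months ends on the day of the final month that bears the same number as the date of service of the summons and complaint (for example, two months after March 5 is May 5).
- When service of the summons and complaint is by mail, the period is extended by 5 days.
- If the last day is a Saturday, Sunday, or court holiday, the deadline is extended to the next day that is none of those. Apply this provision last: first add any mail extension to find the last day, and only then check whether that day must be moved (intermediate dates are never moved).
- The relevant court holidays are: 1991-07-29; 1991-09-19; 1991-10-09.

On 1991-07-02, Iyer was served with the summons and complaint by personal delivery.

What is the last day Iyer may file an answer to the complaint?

3 months after 1991-07-02 is October 2, 1991.
Service was not by mail, so no mail extension applies.
October 2, 1991 is a Wednesday and not a court holiday, so no extension applies.

October 2, 1991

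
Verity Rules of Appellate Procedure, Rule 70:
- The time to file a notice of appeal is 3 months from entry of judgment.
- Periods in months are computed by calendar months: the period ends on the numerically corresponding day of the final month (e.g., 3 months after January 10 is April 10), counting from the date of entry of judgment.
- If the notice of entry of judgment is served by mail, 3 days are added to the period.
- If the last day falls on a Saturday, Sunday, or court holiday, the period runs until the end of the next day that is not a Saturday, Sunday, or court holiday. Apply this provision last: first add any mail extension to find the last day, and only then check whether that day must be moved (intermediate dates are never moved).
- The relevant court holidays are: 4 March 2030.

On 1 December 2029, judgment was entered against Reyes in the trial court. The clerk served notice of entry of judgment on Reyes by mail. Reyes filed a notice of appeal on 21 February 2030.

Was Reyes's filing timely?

3 months after 1 December 2029 is March 1, 2030.
Service was by mail, adding 3 days: March 1, 2030 + 3 days = March 4, 2030.
March 4, 2030 is a listed holiday. The next qualifying day is March 5, 2030.
The deadline is March 5, 2030; the filing on February 21, 2030 is on or before that date.

Yes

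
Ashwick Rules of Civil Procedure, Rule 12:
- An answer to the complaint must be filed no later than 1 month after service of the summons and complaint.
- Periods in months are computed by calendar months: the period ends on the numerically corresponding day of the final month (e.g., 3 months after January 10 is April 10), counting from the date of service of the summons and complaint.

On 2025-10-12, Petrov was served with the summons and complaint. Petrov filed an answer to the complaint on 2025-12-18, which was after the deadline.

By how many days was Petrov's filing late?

1 month after 2025-10-12 is November 12, 2025.
The deadline is November 12, 2025; from November 12, 2025 to December 18, 2025 is 36 days.

36 days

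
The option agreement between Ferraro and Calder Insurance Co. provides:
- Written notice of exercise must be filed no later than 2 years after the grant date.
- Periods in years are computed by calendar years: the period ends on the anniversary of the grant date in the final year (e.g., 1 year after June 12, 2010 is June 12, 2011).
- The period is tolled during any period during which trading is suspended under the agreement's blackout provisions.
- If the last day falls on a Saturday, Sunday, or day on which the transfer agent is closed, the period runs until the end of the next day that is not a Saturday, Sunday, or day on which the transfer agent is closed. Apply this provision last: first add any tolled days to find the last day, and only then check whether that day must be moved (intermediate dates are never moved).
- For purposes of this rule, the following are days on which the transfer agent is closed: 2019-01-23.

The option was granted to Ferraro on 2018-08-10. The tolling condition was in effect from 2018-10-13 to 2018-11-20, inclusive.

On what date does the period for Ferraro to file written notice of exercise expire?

2 years after 2018-08-10 is August 10, 2020.
From October 13, 2018 through November 20, 2018 inclusive is 39 days; tolling adds 39 days: August 10, 2020 + 39 days = September 18, 2020.
September 18, 2020 is a Friday and not a day on which the transfer agent is closed, so no extension applies.

September 18, 2020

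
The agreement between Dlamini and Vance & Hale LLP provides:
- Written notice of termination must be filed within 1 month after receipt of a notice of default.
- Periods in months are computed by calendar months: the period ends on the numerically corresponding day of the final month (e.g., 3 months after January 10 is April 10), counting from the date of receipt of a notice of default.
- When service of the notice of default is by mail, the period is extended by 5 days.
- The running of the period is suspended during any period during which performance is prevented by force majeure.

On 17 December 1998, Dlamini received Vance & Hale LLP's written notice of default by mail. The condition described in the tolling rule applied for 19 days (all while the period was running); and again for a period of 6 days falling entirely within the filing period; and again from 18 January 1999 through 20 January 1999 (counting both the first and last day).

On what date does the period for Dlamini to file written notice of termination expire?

February 19, 1999

1 month after 17 December 1998 is January 17, 1999.
Service was by mail, adding 5 days: January 17, 1999 + 5 days = January 22, 1999.
Tolling adds 19 days: January 22, 1999 + 19 days = February 10, 1999.
Tolling adds 6 days: February 10, 1999 + 6 days = February 16, 1999.
From January 18, 1999 through January 20, 1999 inclusive is 3 days; tolling adds 3 days: February 16, 1999 + 3 days = February 19, 1999.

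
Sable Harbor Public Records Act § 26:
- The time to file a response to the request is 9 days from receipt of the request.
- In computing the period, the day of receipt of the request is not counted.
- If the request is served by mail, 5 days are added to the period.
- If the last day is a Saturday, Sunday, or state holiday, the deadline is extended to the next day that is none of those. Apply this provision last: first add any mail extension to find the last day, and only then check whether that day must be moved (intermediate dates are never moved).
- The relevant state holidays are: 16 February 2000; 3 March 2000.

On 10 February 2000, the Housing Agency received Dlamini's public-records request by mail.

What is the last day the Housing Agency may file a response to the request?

9 days after 10 February 2000 is February 19, 2000.
Service was by mail, adding 5 days: February 19, 2000 + 5 days = February 24, 2000.
February 24, 2000 is a Thursday and not a state holiday, so no extension applies.

February 24, 2000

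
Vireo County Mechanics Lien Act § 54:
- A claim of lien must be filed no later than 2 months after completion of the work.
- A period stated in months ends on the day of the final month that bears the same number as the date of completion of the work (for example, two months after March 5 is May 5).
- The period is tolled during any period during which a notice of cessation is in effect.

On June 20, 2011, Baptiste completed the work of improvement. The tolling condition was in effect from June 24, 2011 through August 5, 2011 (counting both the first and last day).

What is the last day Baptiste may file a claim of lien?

October 2, 2011

2 months after June 20, 2011 is August 20, 2011.
From June 24, 2011 through August 5, 2011 inclusive is 43 days; tolling adds 43 days: August 20, 2011 + 43 days = October 2, 2011.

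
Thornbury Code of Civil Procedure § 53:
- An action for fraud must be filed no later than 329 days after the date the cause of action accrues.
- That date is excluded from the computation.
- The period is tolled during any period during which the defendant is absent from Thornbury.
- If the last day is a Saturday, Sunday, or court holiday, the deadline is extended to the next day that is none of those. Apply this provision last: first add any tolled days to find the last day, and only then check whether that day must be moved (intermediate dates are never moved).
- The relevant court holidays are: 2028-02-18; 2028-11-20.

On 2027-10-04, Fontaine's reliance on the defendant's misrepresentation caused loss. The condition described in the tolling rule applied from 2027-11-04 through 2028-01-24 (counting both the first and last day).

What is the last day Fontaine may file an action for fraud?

329 days after 2027-10-04 is August 28, 2028.
From November 4, 2027 through January 24, 2028 inclusive is 82 days; tolling adds 82 days: August 28, 2028 + 82 days = November 18, 2028.
November 18, 2028 is Saturday; November 19, 2028 is Sunday; November 20, 2028 is a listed holiday. The next qualifying day is November 21, 2028.

November 21, 2028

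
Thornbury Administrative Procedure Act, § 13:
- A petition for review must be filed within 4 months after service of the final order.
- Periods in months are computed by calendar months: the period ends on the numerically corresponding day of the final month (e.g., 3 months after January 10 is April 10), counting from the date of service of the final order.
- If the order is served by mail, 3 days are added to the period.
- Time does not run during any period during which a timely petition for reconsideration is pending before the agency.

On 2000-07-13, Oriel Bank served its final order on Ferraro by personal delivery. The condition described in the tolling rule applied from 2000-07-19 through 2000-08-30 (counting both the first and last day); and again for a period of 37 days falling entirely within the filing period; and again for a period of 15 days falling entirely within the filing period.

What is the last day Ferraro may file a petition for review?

February 16, 2001

4 months after 2000-07-13 is November 13, 2000.
Service was not by mail, so no mail extension applies.
From July 19, 2000 through August 30, 2000 inclusive is 43 days; tolling adds 43 days: November 13, 2000 + 43 days = December 26, 2000.
Tolling adds 37 days: December 26, 2000 + 37 days = February 1, 2001.
Tolling adds 15 days: February 1, 2001 + 15 days = February 16, 2001.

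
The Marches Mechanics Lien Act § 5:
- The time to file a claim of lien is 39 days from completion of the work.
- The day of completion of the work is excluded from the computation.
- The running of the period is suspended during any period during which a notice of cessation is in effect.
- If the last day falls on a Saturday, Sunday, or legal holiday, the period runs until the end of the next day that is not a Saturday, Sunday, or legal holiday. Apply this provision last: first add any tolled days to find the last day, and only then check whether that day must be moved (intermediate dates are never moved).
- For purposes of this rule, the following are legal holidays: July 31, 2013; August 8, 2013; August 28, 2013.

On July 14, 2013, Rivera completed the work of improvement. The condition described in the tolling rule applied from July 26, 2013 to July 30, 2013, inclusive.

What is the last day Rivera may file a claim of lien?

39 days after July 14, 2013 is August 22, 2013.
From July 26, 2013 through July 30, 2013 inclusive is 5 days; tolling adds 5 days: August 22, 2013 + 5 days = August 27, 2013.
August 27, 2013 is a Tuesday and not a legal holiday, so no extension applies.

August 27, 2013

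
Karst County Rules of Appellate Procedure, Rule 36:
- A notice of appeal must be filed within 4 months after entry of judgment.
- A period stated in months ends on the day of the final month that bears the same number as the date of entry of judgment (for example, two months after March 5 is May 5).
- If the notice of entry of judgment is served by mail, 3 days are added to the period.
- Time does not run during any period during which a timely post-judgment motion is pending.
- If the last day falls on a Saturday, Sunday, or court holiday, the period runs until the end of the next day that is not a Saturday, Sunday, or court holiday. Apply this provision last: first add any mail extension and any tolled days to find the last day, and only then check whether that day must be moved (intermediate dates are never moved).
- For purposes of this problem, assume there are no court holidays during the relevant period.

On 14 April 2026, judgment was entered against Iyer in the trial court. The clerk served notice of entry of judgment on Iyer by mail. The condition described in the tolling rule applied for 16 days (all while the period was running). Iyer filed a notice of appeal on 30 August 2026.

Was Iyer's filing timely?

4 months after 14 April 2026 is August 14, 2026.
Service was by mail, adding 3 days: August 14, 2026 + 3 days = August 17, 2026.
Tolling adds 16 days: August 17, 2026 + 16 days = September 2, 2026.
September 2, 2026 is a Wednesday and not a court holiday, so no extension applies.
The deadline is September 2, 2026; the filing on August 30, 2026 is on or before that date.

Yes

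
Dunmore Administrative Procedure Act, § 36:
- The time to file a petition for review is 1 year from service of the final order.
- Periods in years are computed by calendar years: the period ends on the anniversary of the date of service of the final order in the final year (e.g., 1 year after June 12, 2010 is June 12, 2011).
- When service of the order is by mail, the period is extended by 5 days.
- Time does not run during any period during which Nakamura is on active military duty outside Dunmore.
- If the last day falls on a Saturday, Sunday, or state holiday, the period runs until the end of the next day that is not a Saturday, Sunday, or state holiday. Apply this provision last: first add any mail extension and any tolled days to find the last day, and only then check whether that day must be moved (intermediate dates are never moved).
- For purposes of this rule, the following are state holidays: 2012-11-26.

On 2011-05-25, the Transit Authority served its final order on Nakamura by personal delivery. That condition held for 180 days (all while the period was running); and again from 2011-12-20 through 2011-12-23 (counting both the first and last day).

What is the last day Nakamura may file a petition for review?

1 year after 2011-05-25 is May 25, 2012.
Service was not by mail, so no mail extension applies.
Tolling adds 180 days: May 25, 2012 + 180 days = November 21, 2012.
From December 20, 2011 through December 23, 2011 inclusive is 4 days; tolling adds 4 days: November 21, 2012 + 4 days = November 25, 2012.
November 25, 2012 is Sunday; November 26, 2012 is a listed holiday. The next qualifying day is November 27, 2012.

November 27, 2012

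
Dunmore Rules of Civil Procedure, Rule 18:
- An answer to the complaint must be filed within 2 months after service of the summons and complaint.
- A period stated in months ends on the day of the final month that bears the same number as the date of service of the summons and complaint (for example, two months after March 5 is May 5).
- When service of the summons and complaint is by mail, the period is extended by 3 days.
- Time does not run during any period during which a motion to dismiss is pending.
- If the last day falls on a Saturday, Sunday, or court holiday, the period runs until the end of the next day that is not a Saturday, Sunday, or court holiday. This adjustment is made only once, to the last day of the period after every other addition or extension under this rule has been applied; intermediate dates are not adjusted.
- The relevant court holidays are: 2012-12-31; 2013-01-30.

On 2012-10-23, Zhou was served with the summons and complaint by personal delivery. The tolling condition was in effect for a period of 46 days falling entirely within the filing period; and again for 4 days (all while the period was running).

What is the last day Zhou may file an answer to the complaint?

2 months after 2012-10-23 is December 23, 2012.
Service was not by mail, so no mail extension applies.
Tolling adds 46 days: December 23, 2012 + 46 days = February 7, 2013.
Tolling adds 4 days: February 7, 2013 + 4 days = February 11, 2013.
February 11, 2013 is a Monday and not a court holiday, so no extension applies.

February 11, 2013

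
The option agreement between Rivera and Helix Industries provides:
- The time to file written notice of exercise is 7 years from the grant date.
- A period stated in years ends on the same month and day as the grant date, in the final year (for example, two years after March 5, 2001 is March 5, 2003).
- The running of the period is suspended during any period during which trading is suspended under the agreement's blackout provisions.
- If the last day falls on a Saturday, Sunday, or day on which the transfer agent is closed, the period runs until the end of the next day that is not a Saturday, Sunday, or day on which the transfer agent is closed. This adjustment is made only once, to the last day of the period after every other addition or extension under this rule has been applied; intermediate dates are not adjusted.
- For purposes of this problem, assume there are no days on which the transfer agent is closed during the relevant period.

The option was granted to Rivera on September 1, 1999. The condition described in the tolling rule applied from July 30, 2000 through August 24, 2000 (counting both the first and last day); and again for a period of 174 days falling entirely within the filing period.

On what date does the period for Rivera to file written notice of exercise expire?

March 20, 2007

7 years after September 1, 1999 is September 1, 2006.
From July 30, 2000 through August 24, 2000 inclusive is 26 days; tolling adds 26 days: September 1, 2006 + 26 days = September 27, 2006.
Tolling adds 174 days: September 27, 2006 + 174 days = March 20, 2007.
March 20, 2007 is a Tuesday and not a day on which the transfer agent is closed, so no extension applies.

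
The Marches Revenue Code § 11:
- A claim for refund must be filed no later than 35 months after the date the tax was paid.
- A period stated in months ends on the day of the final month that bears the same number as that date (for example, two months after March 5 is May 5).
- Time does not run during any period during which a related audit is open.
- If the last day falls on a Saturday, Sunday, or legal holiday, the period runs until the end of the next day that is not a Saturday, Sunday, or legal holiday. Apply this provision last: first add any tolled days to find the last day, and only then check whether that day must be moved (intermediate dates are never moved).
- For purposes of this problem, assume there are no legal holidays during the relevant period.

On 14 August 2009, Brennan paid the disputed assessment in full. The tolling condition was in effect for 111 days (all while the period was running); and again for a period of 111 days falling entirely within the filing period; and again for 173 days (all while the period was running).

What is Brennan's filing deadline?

August 13, 2013

35 months after 14 August 2009 is July 14, 2012.
Tolling adds 111 days: July 14, 2012 + 111 days = November 2, 2012.
Tolling adds 111 days: November 2, 2012 + 111 days = February 21, 2013.
Tolling adds 173 days: February 21, 2013 + 173 days = August 13, 2013.
August 13, 2013 is a Tuesday and not a legal holiday, so no extension applies.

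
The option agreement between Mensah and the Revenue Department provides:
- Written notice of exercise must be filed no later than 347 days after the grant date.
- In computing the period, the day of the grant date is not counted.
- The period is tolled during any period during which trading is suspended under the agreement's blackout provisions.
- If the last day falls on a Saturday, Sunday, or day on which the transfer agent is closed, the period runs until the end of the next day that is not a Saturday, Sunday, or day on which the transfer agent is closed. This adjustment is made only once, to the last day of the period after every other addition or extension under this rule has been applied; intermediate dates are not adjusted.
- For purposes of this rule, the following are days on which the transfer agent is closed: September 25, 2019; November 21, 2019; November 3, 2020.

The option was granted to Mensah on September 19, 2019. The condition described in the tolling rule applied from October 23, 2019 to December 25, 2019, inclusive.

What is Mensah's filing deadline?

347 days after September 19, 2019 is August 31, 2020.
From October 23, 2019 through December 25, 2019 inclusive is 64 days; tolling adds 64 days: August 31, 2020 + 64 days = November 3, 2020.
November 3, 2020 is a listed holiday. The next qualifying day is November 4, 2020.

November 4, 2020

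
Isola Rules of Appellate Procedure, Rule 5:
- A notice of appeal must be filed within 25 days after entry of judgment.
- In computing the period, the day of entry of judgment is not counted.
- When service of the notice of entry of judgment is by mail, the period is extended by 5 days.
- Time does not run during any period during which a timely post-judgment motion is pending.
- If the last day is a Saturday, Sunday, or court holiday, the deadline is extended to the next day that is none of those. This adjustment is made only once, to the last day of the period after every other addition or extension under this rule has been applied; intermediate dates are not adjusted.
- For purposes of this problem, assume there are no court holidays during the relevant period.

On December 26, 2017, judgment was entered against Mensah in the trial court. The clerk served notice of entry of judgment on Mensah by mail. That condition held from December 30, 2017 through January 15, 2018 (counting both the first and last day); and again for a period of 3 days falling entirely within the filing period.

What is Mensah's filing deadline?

February 14, 2018

25 days after December 26, 2017 is January 20, 2018.
Service was by mail, adding 5 days: January 20, 2018 + 5 days = January 25, 2018.
From December 30, 2017 through January 15, 2018 inclusive is 17 days; tolling adds 17 days: January 25, 2018 + 17 days = February 11, 2018.
Tolling adds 3 days: February 11, 2018 + 3 days = February 14, 2018.
February 14, 2018 is a Wednesday and not a court holiday, so no extension applies.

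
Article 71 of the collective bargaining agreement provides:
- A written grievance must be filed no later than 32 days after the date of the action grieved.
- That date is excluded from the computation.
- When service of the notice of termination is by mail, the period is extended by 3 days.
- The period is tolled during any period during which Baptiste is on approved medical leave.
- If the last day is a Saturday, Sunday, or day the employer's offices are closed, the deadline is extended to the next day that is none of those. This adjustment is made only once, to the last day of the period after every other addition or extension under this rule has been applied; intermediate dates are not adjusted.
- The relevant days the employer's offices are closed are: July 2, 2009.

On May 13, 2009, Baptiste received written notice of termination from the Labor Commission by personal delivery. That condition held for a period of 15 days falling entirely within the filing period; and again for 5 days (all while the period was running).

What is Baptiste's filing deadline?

32 days after May 13, 2009 is June 14, 2009.
Service was not by mail, so no mail extension applies.
Tolling adds 15 days: June 14, 2009 + 15 days = June 29, 2009.
Tolling adds 5 days: June 29, 2009 + 5 days = July 4, 2009.
July 4, 2009 is Saturday; July 5, 2009 is Sunday. The next qualifying day is July 6, 2009.

July 6, 2009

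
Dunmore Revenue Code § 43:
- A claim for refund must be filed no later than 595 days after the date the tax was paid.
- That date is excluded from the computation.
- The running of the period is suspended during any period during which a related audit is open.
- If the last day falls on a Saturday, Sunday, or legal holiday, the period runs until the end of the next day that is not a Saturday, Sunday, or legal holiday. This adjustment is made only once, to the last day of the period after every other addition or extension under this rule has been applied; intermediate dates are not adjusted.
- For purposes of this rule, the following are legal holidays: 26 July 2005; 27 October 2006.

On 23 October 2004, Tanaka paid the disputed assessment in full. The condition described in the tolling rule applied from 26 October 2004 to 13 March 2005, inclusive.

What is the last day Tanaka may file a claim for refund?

595 days after 23 October 2004 is June 10, 2006.
From October 26, 2004 through March 13, 2005 inclusive is 139 days; tolling adds 139 days: June 10, 2006 + 139 days = October 27, 2006.
October 27, 2006 is a listed holiday; October 28, 2006 is Saturday; October 29, 2006 is Sunday. The next qualifying day is October 30, 2006.

October 30, 2006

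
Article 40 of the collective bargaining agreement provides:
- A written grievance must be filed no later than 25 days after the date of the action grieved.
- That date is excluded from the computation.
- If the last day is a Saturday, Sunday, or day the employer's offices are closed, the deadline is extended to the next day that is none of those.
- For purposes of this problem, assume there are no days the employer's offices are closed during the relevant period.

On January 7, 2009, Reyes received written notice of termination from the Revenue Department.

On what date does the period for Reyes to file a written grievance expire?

February 2, 2009

25 days after January 7, 2009 is February 1, 2009.
February 1, 2009 is Sunday. The next qualifying day is February 2, 2009.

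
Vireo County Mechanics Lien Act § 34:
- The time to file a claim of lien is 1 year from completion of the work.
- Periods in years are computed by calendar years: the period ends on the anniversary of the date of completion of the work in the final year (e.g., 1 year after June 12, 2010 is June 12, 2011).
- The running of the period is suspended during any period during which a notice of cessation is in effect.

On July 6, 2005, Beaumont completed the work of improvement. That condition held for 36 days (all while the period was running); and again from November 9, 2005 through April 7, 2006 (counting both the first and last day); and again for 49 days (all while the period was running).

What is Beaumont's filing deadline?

1 year after July 6, 2005 is July 6, 2006.
Tolling adds 36 days: July 6, 2006 + 36 days = August 11, 2006.
From November 9, 2005 through April 7, 2006 inclusive is 150 days; tolling adds 150 days: August 11, 2006 + 150 days = January 8, 2007.
Tolling adds 49 days: January 8, 2007 + 49 days = February 26, 2007.

February 26, 2007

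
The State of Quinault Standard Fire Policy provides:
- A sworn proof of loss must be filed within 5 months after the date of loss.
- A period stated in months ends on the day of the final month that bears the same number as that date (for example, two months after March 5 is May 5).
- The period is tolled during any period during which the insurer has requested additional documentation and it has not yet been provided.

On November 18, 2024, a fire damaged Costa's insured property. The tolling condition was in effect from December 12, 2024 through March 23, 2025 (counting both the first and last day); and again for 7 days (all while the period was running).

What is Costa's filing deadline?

5 months after November 18, 2024 is April 18, 2025.
From December 12, 2024 through March 23, 2025 inclusive is 102 days; tolling adds 102 days: April 18, 2025 + 102 days = July 29, 2025.
Tolling adds 7 days: July 29, 2025 + 7 days = August 5, 2025.

August 5, 2025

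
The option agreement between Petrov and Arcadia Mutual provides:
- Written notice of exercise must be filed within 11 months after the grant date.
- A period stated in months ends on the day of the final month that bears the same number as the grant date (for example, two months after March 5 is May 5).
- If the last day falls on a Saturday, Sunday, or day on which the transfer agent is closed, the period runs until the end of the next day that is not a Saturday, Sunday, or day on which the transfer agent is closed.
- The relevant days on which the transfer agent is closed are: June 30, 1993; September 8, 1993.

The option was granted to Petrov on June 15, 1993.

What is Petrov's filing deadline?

May 16, 1994

11 months after June 15, 1993 is May 15, 1994.
May 15, 1994 is Sunday. The next qualifying day is May 16, 1994.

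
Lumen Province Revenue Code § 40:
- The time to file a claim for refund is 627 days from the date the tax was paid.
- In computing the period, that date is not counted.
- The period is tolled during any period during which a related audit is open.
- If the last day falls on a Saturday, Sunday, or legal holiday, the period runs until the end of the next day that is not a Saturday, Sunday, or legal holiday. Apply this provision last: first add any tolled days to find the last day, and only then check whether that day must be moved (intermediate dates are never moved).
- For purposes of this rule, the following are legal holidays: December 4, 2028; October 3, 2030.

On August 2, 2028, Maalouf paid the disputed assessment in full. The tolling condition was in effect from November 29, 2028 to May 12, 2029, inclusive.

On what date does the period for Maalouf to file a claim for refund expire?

October 4, 2030

627 days after August 2, 2028 is April 21, 2030.
From November 29, 2028 through May 12, 2029 inclusive is 165 days; tolling adds 165 days: April 21, 2030 + 165 days = October 3, 2030.
October 3, 2030 is a listed holiday. The next qualifying day is October 4, 2030.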